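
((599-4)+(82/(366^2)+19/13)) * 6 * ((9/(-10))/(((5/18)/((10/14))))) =-8282.30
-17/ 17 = -1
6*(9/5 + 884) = 26574/5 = 5314.80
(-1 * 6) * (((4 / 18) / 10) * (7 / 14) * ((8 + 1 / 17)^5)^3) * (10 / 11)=-224821842660777948565191556943986 / 94459960699823921169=-2380075547302.20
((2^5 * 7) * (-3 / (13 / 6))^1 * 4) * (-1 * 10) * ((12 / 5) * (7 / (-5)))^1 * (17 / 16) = -2878848 / 65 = -44289.97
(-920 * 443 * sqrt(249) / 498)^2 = 41526288400 / 249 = 166772242.57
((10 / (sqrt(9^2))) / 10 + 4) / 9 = 37 / 81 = 0.46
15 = 15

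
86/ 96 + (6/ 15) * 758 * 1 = 72983/ 240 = 304.10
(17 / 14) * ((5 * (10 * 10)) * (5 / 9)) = 21250 / 63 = 337.30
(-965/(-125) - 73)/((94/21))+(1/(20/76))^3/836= -3752953/258500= -14.52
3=3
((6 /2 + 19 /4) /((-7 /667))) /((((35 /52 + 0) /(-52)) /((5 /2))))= 6988826 /49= 142629.10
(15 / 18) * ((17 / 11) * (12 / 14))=1.10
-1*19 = -19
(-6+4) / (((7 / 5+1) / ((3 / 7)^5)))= -405 / 33614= -0.01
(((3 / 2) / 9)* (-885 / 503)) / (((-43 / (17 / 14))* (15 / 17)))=17051 / 1816836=0.01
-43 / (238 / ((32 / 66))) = -344 / 3927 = -0.09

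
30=30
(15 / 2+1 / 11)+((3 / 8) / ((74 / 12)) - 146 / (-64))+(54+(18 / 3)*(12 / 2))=1301527 / 13024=99.93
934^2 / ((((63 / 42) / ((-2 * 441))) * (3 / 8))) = -1367854208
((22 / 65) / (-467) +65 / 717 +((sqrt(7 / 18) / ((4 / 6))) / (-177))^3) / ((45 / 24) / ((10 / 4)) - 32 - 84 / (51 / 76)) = -133096468 / 231509358795 +119 * sqrt(14) / 471877147368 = -0.00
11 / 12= 0.92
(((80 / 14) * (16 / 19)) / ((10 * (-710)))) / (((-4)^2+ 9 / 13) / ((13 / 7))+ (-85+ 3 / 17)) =91936 / 10286968125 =0.00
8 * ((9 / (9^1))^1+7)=64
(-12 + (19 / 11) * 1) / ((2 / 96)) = -5424 / 11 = -493.09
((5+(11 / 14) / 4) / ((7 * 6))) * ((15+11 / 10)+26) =40837 / 7840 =5.21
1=1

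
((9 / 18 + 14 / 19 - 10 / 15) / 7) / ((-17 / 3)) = -0.01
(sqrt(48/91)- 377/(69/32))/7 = -12064/483 +4 * sqrt(273)/637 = -24.87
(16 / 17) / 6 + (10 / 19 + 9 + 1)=10352 / 969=10.68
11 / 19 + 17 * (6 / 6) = 334 / 19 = 17.58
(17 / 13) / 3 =17 / 39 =0.44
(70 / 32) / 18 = 0.12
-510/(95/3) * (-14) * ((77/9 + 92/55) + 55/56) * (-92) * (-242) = 5346194612/95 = 56275732.76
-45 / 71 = -0.63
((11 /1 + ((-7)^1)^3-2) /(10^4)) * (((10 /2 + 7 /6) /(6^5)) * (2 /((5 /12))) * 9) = -6179 /5400000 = -0.00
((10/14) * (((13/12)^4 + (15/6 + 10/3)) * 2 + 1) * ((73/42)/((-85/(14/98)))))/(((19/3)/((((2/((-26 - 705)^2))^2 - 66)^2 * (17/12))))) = -1036354510324140776770715039392057/33054681402365949784200211934976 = -31.35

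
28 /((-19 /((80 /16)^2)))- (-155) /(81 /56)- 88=-27212 /1539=-17.68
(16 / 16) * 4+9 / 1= 13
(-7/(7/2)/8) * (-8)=2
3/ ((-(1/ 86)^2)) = -22188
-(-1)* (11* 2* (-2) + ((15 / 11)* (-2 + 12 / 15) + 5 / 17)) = -8479 / 187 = -45.34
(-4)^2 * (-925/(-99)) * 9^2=133200/11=12109.09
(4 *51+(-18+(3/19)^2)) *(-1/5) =-13431/361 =-37.20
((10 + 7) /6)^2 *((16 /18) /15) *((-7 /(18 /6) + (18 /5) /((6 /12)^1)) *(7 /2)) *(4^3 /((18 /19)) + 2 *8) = 111054608 /164025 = 677.06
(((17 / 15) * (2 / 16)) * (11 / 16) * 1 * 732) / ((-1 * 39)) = -11407 / 6240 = -1.83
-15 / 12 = -5 / 4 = -1.25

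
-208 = -208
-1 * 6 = -6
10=10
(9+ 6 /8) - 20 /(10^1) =31 /4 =7.75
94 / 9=10.44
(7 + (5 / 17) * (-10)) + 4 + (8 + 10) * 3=1055 / 17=62.06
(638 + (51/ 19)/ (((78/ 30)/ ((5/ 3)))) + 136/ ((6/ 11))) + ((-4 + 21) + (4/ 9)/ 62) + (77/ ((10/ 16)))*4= 1398.86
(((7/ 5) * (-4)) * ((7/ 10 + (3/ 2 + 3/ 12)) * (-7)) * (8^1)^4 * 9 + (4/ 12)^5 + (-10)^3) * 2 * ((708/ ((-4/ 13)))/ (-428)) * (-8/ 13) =-5074464395372/ 216675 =-23419704.14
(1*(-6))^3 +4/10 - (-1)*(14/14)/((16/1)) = -215.54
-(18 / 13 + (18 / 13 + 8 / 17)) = -716 / 221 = -3.24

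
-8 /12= -2 /3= -0.67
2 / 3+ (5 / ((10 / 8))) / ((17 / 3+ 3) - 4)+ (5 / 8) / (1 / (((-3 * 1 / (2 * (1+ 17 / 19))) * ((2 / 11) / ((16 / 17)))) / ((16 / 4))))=709591 / 473088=1.50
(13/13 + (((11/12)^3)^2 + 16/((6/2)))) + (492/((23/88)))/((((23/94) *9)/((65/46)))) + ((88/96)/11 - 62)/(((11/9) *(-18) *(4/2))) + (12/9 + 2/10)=2433323806309673/1998175703040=1217.77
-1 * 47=-47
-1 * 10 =-10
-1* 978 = -978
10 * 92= 920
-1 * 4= -4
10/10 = 1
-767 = -767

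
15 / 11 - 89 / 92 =401 / 1012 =0.40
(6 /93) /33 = 2 /1023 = 0.00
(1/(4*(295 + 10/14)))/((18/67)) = 469/149040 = 0.00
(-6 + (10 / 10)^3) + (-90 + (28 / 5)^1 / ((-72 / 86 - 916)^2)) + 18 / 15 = -26033715399 / 277544960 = -93.80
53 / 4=13.25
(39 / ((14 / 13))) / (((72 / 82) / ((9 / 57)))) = 6.51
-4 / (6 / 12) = -8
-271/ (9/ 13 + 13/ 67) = -236041/ 772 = -305.75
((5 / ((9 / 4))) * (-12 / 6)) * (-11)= 440 / 9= 48.89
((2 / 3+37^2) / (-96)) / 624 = -4109 / 179712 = -0.02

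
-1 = -1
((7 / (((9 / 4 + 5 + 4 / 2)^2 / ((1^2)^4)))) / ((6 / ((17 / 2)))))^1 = 476 / 4107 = 0.12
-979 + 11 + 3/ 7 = -6773/ 7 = -967.57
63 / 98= 9 / 14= 0.64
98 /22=49 /11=4.45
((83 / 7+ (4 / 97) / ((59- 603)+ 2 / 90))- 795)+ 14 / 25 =-46455355468 / 59361575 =-782.58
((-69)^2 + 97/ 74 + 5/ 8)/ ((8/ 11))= 15508119/ 2368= 6549.04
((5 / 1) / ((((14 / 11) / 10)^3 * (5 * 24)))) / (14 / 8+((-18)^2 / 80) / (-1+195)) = 80691875 / 7070259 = 11.41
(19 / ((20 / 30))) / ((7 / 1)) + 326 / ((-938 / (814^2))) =-216002477 / 938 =-230279.83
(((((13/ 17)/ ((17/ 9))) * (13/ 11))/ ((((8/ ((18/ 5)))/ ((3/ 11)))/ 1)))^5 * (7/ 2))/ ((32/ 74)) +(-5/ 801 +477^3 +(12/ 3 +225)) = 465483821965530304735494620314273543268113/ 4288925851746963647920645017600000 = 108531561.99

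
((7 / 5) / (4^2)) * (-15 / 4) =-0.33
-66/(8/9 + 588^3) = -27/83167148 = -0.00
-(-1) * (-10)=-10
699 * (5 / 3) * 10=11650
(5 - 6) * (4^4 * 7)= -1792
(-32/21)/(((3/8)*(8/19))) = -608/63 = -9.65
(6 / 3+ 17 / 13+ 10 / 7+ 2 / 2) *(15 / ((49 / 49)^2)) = 7830 / 91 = 86.04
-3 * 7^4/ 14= -1029/ 2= -514.50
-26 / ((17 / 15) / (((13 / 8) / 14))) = -2535 / 952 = -2.66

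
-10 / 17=-0.59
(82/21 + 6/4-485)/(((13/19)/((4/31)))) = -765434/8463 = -90.44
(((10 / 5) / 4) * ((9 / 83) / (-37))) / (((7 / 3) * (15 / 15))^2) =-81 / 300958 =-0.00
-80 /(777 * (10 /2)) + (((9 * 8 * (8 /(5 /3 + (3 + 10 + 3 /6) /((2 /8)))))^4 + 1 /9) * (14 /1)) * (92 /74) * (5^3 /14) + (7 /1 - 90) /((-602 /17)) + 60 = 277780145206715133595 /155921717285586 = 1781535.95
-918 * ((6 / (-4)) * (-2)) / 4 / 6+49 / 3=-1181 / 12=-98.42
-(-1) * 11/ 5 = 11/ 5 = 2.20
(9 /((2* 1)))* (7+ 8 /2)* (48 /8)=297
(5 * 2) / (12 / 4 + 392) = 2 / 79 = 0.03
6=6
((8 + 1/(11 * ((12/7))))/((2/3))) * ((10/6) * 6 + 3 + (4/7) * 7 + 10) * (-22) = -28701/4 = -7175.25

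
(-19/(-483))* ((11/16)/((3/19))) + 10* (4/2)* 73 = 33852611/23184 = 1460.17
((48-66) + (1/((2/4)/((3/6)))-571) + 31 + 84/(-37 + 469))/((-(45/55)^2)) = 2425445/2916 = 831.77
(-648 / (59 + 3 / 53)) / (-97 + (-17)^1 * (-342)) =-17172 / 8947105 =-0.00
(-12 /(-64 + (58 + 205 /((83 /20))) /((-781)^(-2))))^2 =248004 /7390750732423177441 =0.00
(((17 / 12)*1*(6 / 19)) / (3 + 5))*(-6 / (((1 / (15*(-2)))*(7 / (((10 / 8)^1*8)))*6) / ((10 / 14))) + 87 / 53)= 1423971 / 789488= 1.80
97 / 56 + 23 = 1385 / 56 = 24.73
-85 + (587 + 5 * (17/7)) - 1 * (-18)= 3725/7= 532.14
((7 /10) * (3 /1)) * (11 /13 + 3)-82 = -961 /13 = -73.92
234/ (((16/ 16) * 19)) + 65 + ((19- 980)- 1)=-16809/ 19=-884.68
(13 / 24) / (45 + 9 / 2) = 13 / 1188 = 0.01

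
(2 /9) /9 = 2 /81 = 0.02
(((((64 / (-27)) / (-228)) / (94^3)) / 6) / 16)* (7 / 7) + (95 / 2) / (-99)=-40478511229 / 84365739216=-0.48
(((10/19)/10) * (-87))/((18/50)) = -725/57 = -12.72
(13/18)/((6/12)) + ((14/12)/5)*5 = 47/18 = 2.61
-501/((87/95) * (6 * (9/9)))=-15865/174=-91.18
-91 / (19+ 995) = -7 / 78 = -0.09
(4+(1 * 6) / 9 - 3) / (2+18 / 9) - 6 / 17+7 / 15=541 / 1020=0.53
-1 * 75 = -75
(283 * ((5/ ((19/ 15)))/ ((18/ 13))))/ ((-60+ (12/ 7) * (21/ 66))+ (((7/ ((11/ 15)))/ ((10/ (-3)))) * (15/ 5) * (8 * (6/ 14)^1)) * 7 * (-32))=0.12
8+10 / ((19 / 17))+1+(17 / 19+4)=434 / 19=22.84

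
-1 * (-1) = 1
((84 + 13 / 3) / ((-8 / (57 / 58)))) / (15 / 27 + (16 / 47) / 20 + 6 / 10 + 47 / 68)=-36206685 / 6218644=-5.82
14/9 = 1.56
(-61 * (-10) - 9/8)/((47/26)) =63323/188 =336.82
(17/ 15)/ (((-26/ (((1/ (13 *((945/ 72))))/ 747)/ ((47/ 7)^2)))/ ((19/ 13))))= -9044/ 815697051975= -0.00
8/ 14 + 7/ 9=85/ 63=1.35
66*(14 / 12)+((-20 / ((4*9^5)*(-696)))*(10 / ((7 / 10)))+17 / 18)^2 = 100728511313060878 / 1293182085427281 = 77.89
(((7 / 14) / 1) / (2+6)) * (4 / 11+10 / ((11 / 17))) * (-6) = -261 / 44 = -5.93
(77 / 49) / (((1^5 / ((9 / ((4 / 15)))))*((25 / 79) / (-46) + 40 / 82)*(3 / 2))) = 2458401 / 33439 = 73.52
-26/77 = -0.34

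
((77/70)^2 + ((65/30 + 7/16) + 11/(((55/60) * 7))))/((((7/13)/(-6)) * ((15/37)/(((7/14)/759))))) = -22337159/223146000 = -0.10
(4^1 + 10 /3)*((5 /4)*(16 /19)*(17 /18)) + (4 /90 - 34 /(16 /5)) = -67513 /20520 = -3.29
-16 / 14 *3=-24 / 7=-3.43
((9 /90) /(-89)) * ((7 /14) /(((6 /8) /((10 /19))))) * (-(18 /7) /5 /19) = 12 /1124515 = 0.00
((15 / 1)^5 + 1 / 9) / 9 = 6834376 / 81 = 84375.01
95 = 95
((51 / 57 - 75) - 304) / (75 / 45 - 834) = 21552 / 47443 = 0.45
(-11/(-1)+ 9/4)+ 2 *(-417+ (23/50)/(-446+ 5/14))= -512067213/623900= -820.75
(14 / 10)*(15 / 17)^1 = 1.24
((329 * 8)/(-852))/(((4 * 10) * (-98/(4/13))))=47/193830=0.00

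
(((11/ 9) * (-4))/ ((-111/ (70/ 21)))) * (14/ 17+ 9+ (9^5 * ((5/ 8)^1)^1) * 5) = 1380343855/ 50949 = 27092.66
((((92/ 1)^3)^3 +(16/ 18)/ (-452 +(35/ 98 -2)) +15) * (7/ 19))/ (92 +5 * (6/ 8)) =39772189378668222253652/ 21891897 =1816753905733624.74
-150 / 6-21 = -46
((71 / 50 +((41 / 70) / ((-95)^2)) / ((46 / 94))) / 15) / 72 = 3439147 / 2615445000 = 0.00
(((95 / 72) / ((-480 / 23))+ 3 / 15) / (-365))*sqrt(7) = -0.00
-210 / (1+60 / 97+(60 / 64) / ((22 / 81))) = -41.42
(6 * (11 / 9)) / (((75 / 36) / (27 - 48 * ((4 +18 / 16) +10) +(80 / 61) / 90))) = -33769384 / 13725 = -2460.43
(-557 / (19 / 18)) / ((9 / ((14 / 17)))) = -15596 / 323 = -48.28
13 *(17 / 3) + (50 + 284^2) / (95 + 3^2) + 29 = 137075 / 156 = 878.69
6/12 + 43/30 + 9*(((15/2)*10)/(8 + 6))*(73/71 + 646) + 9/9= 465176111/14910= 31198.93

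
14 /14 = 1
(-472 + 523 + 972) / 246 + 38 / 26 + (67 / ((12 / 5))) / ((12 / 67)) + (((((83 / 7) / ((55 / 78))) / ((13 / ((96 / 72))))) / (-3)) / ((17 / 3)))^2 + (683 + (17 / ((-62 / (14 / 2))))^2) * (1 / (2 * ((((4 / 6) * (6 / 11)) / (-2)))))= -2728130553472847869 / 1579801038215400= -1726.88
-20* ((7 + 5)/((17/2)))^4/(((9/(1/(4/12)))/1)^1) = -2211840/83521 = -26.48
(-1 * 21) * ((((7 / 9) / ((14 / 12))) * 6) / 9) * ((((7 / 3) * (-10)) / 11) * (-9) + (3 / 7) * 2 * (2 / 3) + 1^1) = -6364 / 33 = -192.85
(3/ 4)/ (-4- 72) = -0.01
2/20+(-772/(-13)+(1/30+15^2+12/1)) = 57821/195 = 296.52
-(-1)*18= 18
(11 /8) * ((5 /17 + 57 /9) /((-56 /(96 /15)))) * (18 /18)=-1859 /1785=-1.04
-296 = -296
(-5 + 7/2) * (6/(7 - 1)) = -3/2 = -1.50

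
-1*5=-5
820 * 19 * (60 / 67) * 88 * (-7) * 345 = -198663696000 / 67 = -2965129791.04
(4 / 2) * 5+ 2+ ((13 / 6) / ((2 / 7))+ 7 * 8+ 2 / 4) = 913 / 12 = 76.08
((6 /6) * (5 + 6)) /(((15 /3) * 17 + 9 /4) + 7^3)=0.03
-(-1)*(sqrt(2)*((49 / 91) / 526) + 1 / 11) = 7*sqrt(2) / 6838 + 1 / 11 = 0.09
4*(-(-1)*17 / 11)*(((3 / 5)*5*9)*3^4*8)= 1189728 / 11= 108157.09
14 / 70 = 1 / 5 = 0.20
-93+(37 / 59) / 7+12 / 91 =-498128 / 5369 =-92.78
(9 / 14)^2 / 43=81 / 8428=0.01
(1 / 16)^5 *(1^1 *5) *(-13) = -65 / 1048576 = -0.00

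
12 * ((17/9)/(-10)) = -2.27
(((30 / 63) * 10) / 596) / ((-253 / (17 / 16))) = -425 / 12666192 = -0.00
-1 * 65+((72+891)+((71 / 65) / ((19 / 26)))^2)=8124614 / 9025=900.23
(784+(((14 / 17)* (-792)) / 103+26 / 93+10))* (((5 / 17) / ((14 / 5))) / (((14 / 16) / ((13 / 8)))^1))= 20850648650 / 135648219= 153.71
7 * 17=119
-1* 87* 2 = -174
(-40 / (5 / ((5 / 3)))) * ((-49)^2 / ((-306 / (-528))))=-8451520 / 153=-55238.69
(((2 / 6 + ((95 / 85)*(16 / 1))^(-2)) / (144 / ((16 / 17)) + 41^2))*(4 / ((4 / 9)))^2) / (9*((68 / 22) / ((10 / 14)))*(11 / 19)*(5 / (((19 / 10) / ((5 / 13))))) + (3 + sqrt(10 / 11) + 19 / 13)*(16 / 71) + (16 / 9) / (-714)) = 14968572809775066629433 / 23996213565958037044946944 - 16089477290778779433*sqrt(110) / 29995266957447546306183680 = 0.00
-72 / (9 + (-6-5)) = 36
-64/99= -0.65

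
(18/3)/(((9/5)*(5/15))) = 10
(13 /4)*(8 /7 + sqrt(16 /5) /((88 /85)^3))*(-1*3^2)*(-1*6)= 1404 /7 + 43111575*sqrt(5) /340736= 483.49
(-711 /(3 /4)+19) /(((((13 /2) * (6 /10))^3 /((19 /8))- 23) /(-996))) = 1098774750 /2347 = 468161.38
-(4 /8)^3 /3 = -1 /24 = -0.04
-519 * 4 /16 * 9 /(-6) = 1557 /8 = 194.62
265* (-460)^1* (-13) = 1584700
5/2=2.50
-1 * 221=-221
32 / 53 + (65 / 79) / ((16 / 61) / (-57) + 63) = 113139749 / 183419909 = 0.62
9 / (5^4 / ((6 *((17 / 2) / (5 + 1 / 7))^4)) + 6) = 601601763 / 1334187842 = 0.45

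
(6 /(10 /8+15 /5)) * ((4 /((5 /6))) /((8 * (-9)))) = -8 /85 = -0.09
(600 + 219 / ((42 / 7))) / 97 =1273 / 194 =6.56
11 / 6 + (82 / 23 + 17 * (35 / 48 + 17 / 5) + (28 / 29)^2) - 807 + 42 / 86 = -145719434557 / 199619760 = -729.99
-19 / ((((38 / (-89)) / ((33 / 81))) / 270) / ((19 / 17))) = 93005 / 17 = 5470.88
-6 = -6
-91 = -91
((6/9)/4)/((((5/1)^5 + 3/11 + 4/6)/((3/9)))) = 11/618936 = 0.00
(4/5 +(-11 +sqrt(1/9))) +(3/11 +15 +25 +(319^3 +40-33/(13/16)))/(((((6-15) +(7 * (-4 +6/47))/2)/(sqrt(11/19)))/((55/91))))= -54543937194 * sqrt(209)/1191281-148/15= -661929.73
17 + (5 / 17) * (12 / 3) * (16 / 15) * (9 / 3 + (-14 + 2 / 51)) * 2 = -27335 / 2601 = -10.51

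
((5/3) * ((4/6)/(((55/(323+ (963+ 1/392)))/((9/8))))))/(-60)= -504113/1034880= -0.49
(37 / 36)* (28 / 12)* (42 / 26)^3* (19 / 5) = 1687903 / 43940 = 38.41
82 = 82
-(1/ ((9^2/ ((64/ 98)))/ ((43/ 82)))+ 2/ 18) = -18769/ 162729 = -0.12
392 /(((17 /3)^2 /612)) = 127008 /17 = 7471.06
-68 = -68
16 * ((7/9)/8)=14/9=1.56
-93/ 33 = -2.82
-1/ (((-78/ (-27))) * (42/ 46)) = -69/ 182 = -0.38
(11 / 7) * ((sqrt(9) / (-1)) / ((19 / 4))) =-132 / 133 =-0.99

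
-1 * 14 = -14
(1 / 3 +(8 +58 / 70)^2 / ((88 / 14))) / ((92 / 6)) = 294143 / 354200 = 0.83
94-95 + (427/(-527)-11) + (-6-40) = -58.81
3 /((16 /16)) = 3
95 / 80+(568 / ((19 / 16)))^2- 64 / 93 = 122896783295 / 537168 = 228786.49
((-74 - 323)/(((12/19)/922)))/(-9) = 3477323/54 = 64394.87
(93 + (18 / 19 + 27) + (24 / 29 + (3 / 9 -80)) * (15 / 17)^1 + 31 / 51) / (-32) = -91313 / 56202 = -1.62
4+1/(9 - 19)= 39/10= 3.90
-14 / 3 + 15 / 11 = -109 / 33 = -3.30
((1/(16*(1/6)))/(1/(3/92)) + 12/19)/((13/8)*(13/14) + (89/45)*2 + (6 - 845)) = -0.00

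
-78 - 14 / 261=-20372 / 261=-78.05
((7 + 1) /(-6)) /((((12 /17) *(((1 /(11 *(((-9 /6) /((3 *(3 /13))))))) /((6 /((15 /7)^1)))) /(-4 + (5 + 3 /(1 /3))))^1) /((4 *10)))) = 1361360 /27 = 50420.74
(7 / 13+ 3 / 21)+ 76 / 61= 10698 / 5551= 1.93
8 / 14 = 4 / 7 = 0.57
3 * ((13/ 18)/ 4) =13/ 24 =0.54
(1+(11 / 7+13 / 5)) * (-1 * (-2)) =10.34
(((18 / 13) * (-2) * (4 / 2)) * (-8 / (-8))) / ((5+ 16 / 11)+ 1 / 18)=-14256 / 16757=-0.85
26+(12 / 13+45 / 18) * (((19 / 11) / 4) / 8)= 239643 / 9152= 26.18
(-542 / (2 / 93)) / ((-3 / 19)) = 159619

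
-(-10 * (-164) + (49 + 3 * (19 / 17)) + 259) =-33173 / 17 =-1951.35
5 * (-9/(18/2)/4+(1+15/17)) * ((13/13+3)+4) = 1110/17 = 65.29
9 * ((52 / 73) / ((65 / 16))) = 576 / 365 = 1.58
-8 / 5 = -1.60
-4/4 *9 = -9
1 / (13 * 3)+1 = 40 / 39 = 1.03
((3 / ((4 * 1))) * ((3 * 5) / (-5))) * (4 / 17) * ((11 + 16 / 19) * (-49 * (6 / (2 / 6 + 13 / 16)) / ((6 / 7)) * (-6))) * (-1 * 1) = 40007520 / 3553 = 11260.21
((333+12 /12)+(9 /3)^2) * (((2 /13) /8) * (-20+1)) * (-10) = 32585 /26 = 1253.27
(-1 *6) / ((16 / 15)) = -45 / 8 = -5.62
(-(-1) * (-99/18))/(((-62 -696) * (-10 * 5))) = -11/75800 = -0.00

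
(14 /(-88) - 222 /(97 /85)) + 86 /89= -73588303 /379852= -193.73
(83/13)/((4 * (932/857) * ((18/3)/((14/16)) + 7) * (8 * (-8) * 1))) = -497917/300864512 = -0.00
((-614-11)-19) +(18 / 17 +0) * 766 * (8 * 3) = 319964 / 17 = 18821.41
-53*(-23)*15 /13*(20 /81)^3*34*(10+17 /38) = 7520.94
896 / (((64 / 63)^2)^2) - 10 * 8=99784967 / 131072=761.30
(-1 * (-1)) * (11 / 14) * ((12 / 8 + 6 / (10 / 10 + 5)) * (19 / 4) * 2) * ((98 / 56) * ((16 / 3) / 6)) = 1045 / 36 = 29.03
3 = 3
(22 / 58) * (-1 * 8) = -88 / 29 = -3.03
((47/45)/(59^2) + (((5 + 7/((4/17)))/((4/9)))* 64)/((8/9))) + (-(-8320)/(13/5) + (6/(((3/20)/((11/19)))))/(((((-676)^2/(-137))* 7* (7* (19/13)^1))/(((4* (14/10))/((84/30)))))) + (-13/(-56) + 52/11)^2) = 8854.10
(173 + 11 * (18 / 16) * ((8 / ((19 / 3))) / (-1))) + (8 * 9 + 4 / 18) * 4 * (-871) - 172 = -43029902 / 171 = -251636.85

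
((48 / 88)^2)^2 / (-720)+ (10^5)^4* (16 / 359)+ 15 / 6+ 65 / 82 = 4456824512534818944.80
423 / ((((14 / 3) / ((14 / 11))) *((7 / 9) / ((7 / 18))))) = 1269 / 22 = 57.68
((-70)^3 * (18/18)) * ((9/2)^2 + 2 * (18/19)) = -144317250/19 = -7595644.74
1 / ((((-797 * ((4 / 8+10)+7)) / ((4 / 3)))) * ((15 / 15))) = -8 / 83685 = -0.00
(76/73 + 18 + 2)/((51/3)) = 1536/1241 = 1.24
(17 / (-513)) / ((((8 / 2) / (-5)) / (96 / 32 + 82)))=7225 / 2052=3.52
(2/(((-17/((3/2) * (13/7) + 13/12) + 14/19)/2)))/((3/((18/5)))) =-14820/11291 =-1.31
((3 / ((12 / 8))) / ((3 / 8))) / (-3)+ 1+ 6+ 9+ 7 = 191 / 9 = 21.22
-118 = -118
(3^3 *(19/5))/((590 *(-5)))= -0.03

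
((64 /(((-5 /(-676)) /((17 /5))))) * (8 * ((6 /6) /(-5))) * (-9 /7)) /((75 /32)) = 25821.93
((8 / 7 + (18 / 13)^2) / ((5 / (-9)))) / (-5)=6516 / 5915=1.10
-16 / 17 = -0.94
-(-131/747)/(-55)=-131/41085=-0.00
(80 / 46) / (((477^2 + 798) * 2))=20 / 5251521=0.00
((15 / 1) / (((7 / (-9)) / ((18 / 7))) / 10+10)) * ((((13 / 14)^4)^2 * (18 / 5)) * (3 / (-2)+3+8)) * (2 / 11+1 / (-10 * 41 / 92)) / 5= -101688175949139 / 419913927289010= -0.24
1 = 1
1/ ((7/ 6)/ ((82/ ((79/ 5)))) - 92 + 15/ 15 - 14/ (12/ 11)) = -820/ 84959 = -0.01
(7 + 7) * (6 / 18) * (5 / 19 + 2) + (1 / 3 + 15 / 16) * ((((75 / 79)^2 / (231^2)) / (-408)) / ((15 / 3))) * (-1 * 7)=20773718052587 / 1966946712192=10.56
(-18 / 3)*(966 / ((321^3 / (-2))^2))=-2576 / 121559158499769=-0.00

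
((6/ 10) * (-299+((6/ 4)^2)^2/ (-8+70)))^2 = 791354355561/ 24601600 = 32166.78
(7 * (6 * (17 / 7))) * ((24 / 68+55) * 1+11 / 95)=537492 / 95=5657.81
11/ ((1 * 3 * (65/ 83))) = 913/ 195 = 4.68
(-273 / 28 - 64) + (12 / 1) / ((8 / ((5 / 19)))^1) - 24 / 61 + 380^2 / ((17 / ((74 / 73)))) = 49114144941 / 5753276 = 8536.73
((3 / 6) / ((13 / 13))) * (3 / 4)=3 / 8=0.38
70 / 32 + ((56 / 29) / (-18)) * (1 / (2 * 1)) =2.13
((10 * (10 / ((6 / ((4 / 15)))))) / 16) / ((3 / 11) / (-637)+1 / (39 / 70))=35035 / 226326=0.15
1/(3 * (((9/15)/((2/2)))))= 5/9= 0.56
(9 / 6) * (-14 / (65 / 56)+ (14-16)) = -1371 / 65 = -21.09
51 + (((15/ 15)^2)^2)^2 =52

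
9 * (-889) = -8001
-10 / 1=-10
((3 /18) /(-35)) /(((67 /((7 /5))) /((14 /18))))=-7 /90450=-0.00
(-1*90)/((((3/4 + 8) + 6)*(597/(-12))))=1440/11741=0.12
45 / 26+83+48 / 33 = 24649 / 286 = 86.19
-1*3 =-3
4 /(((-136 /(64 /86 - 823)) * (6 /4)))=35357 /2193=16.12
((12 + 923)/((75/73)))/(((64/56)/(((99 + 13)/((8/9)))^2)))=126421911/10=12642191.10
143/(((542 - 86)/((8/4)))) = 143/228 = 0.63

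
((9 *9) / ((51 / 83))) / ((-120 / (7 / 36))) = -581 / 2720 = -0.21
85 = 85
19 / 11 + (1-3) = -3 / 11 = -0.27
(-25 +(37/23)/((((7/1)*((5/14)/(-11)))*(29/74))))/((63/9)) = -143611/23345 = -6.15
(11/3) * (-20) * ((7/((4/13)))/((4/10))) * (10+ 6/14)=-260975/6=-43495.83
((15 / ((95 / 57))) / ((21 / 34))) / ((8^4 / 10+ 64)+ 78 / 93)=7905 / 257383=0.03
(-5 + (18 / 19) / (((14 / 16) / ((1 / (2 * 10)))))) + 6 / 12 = -5913 / 1330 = -4.45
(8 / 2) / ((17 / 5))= 1.18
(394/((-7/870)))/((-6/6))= 342780/7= 48968.57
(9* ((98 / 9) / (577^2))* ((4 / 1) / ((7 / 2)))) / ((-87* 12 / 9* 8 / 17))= -119 / 19309882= -0.00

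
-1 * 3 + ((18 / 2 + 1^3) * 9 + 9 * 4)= 123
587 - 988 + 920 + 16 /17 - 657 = -2330 /17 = -137.06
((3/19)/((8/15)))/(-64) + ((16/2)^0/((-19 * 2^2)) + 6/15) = 18591/48640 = 0.38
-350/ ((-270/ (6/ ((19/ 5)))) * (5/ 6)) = 140/ 57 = 2.46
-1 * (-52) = 52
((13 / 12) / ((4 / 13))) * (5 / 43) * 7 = 5915 / 2064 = 2.87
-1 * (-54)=54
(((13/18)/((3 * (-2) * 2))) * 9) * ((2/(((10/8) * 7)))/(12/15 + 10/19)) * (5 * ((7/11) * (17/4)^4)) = -96.90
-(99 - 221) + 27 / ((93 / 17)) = 3935 / 31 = 126.94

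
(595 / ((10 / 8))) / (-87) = -476 / 87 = -5.47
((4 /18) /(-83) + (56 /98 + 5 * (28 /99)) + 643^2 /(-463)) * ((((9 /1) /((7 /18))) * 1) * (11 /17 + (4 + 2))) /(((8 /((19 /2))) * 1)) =-26970777457551 /165705848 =-162762.98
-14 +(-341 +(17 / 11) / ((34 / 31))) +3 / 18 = -11663 / 33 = -353.42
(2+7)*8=72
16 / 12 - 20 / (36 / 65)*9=-971 / 3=-323.67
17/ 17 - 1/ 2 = 1/ 2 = 0.50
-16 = -16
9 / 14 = 0.64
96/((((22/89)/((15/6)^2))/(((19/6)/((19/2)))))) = 8900/11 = 809.09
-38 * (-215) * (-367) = -2998390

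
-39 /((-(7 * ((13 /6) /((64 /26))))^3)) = 0.17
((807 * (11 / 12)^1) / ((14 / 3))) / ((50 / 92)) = 204171 / 700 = 291.67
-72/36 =-2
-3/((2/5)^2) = -75/4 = -18.75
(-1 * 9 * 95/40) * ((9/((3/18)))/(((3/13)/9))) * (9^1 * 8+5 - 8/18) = -13784823/4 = -3446205.75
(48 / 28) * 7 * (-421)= -5052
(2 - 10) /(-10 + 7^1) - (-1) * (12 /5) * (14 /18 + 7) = 64 /3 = 21.33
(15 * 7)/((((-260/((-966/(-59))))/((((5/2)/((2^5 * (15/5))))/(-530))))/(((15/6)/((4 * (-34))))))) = -16905/2830610432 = -0.00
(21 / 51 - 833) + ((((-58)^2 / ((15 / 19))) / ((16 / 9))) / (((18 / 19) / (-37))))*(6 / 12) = -47637.74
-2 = -2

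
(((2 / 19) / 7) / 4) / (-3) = -0.00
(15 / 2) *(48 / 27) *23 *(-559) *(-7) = 3599960 / 3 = 1199986.67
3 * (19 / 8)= 57 / 8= 7.12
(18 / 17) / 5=18 / 85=0.21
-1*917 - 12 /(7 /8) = -6515 /7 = -930.71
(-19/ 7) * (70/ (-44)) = 95/ 22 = 4.32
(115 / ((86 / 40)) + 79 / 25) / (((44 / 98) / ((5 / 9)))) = 994651 / 14190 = 70.10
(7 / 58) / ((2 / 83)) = 581 / 116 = 5.01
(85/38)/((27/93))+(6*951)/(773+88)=1406729/98154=14.33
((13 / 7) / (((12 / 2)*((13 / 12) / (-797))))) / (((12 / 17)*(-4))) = 13549 / 168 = 80.65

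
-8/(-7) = 8/7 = 1.14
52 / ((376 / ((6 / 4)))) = 39 / 188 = 0.21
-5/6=-0.83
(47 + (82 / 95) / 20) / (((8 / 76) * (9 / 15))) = 14897 / 20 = 744.85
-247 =-247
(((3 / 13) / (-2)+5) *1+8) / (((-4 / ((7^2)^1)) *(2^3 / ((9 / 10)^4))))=-21539763 / 1664000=-12.94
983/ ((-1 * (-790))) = 983/ 790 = 1.24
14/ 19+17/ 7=421/ 133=3.17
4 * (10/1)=40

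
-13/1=-13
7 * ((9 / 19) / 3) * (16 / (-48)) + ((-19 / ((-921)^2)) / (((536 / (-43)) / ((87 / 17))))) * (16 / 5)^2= -56344140431 / 152973195675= -0.37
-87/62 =-1.40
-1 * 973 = -973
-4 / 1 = -4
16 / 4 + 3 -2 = 5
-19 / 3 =-6.33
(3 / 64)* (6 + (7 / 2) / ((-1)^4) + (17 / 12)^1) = 131 / 256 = 0.51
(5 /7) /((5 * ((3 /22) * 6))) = 11 /63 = 0.17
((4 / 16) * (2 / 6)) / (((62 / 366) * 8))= 61 / 992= 0.06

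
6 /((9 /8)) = 16 /3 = 5.33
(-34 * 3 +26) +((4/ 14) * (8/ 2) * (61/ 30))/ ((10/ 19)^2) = -177479/ 2625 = -67.61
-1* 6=-6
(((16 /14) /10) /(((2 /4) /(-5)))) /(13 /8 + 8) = -64 /539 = -0.12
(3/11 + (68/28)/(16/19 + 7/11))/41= 45572/975513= 0.05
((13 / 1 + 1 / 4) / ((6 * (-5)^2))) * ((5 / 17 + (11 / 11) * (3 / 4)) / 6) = 3763 / 244800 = 0.02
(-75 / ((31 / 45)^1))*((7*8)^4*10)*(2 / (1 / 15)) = -321207329032.26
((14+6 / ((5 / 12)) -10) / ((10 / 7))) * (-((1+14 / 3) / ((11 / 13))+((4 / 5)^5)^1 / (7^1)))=-86.86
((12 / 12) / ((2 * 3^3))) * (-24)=-4 / 9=-0.44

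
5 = 5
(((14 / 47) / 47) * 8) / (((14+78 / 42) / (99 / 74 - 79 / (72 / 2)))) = -223636 / 81651267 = -0.00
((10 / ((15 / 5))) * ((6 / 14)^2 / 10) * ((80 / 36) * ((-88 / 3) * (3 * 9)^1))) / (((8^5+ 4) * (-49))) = 440 / 6557131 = 0.00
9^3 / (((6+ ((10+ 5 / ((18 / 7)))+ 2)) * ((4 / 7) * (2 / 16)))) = 183708 / 359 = 511.72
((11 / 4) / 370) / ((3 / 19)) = 209 / 4440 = 0.05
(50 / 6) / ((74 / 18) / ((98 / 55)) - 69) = -7350 / 58823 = -0.12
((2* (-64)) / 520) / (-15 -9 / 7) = 56 / 3705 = 0.02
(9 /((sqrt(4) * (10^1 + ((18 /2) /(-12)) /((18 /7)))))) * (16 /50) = 0.15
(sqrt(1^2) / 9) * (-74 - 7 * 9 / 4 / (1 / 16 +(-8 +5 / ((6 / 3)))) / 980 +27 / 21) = -73802 / 9135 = -8.08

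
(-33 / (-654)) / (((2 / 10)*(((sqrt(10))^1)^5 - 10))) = 0.00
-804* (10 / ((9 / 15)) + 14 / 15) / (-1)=70752 / 5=14150.40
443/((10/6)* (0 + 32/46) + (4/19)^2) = 11034687/29984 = 368.02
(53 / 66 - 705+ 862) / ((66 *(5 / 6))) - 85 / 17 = -1547 / 726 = -2.13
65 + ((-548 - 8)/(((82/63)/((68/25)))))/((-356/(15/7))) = 1313527/18245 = 71.99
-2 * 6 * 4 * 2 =-96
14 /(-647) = -14 /647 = -0.02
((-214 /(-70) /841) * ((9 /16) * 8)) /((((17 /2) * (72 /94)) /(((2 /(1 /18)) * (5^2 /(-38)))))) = -226305 /3803002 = -0.06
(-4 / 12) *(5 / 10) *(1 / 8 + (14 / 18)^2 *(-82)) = 8.25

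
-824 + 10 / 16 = -6587 / 8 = -823.38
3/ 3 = 1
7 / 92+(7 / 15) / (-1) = -539 / 1380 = -0.39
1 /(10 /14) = 7 /5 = 1.40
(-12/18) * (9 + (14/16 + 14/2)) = -45/4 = -11.25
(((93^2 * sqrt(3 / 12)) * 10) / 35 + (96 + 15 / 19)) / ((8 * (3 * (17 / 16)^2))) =1890176 / 38437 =49.18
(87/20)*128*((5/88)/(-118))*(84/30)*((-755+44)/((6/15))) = 865998/649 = 1334.36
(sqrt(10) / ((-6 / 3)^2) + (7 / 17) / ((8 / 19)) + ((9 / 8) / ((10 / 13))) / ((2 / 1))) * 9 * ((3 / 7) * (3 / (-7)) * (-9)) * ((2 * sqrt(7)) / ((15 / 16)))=1944 * sqrt(70) / 245 + 1129707 * sqrt(7) / 20825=209.91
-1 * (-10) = 10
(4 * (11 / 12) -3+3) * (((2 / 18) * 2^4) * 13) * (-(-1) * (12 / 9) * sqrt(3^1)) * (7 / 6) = 32032 * sqrt(3) / 243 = 228.32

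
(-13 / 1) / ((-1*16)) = 13 / 16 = 0.81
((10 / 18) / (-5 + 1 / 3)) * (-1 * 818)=2045 / 21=97.38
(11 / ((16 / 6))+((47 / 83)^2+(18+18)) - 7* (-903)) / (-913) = -350591993 / 50317256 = -6.97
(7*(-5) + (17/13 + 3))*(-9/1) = 3591/13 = 276.23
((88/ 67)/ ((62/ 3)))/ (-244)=-33/ 126697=-0.00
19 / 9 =2.11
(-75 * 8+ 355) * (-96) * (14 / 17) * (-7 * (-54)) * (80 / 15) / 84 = 7902720 / 17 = 464865.88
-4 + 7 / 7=-3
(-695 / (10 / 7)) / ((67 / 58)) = -28217 / 67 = -421.15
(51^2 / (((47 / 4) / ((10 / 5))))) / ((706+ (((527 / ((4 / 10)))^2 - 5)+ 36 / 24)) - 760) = 83232 / 326320765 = 0.00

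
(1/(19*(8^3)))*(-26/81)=-13/393984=-0.00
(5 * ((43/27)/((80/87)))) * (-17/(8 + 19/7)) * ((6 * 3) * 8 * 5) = -148393/15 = -9892.87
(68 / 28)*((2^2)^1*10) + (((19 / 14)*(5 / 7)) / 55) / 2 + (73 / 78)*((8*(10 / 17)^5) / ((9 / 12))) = 35047834601471 / 358161767964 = 97.85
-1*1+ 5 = 4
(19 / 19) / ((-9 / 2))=-2 / 9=-0.22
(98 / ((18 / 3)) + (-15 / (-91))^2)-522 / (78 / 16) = -2253668 / 24843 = -90.72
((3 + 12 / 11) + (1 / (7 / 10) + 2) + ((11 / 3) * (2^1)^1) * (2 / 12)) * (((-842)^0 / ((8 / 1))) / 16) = 3029 / 44352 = 0.07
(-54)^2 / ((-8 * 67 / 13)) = -70.72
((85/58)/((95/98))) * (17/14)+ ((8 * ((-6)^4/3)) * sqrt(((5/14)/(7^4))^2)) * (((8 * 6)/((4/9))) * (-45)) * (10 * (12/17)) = -5552232486463/314862338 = -17633.84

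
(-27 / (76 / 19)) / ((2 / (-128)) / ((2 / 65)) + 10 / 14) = -6048 / 185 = -32.69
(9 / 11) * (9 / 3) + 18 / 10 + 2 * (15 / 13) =4692 / 715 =6.56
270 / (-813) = -90 / 271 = -0.33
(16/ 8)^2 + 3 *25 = 79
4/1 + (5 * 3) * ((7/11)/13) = 677/143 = 4.73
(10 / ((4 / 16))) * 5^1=200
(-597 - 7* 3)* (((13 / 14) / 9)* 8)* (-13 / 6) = 69628 / 63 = 1105.21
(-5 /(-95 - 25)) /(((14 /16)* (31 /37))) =37 /651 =0.06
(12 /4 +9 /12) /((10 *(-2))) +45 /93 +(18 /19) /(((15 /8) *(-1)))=-9843 /47120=-0.21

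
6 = 6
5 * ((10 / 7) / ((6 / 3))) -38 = -241 / 7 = -34.43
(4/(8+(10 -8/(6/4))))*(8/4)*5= 60/19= 3.16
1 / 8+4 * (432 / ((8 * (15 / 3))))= 1733 / 40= 43.32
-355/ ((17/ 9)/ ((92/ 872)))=-73485/ 3706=-19.83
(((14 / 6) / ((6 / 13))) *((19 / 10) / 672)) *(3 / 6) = 247 / 34560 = 0.01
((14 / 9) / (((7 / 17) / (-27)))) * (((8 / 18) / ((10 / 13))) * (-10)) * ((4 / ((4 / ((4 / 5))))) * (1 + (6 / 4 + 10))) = 17680 / 3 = 5893.33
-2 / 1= -2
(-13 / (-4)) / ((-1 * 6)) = -13 / 24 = -0.54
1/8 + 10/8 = 11/8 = 1.38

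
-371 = -371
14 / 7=2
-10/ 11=-0.91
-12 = -12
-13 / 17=-0.76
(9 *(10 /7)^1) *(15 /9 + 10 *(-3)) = -2550 /7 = -364.29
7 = 7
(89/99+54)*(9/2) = 5435/22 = 247.05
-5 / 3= -1.67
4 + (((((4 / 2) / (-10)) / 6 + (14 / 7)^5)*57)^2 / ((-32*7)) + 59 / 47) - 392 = -15208.39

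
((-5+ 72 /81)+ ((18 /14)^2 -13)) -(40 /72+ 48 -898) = 122596 /147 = 833.99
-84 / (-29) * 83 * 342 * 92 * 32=7019744256 / 29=242060146.76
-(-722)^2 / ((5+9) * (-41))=260642 / 287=908.16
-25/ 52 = -0.48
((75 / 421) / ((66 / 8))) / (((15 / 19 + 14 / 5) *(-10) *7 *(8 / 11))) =-475 / 4019708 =-0.00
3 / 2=1.50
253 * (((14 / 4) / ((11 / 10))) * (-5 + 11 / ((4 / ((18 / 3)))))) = 18515 / 2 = 9257.50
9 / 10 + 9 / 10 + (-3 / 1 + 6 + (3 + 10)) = 89 / 5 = 17.80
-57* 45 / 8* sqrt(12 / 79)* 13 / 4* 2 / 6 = -11115* sqrt(237) / 1264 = -135.37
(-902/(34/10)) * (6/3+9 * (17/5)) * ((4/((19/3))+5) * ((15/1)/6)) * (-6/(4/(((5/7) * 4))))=1179883650/2261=521841.51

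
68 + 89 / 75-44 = 1889 / 75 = 25.19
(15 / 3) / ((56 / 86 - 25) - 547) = -215 / 24568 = -0.01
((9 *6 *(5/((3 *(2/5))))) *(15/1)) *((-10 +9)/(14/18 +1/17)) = -516375/128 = -4034.18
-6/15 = -2/5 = -0.40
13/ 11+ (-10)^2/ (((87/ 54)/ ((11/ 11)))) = 20177/ 319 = 63.25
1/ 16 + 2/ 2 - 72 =-1135/ 16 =-70.94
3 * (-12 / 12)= -3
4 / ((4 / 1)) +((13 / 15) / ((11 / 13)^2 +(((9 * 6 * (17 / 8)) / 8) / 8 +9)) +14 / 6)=8486194 / 2489615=3.41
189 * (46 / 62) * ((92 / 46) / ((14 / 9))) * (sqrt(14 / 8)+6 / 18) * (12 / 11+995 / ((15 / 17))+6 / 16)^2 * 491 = 9031285373987997 / 240064+27093856121963991 * sqrt(7) / 480128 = 186921354523.08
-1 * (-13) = 13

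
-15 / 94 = -0.16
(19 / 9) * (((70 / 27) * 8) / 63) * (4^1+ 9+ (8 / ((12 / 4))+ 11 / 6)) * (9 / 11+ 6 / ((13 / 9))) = 2101400 / 34749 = 60.47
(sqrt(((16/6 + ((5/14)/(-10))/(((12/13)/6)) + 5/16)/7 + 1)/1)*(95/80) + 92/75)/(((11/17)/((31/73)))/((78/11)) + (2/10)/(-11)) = 13866424/2223545 + 35796475*sqrt(393)/99614816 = 13.36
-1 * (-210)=210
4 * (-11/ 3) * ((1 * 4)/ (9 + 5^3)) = -88/ 201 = -0.44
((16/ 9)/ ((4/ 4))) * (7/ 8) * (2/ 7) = 4/ 9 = 0.44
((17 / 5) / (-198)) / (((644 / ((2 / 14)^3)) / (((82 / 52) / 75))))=-697 / 426432006000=-0.00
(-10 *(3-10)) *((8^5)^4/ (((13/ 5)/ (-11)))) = -4438747792736360857600/ 13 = -341442137902796989046.15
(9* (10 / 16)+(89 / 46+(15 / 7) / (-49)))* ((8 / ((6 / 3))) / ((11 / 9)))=388107 / 15778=24.60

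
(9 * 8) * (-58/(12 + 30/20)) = -928/3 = -309.33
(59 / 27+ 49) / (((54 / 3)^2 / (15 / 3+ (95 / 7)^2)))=29.89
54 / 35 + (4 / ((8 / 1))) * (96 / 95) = 1362 / 665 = 2.05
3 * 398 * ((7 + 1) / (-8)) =-1194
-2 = -2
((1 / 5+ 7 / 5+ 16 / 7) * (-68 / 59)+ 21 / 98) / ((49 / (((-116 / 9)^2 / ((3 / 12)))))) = -473947232 / 8195985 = -57.83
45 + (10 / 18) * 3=140 / 3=46.67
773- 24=749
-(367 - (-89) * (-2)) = -189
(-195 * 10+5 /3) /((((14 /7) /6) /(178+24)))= -1180690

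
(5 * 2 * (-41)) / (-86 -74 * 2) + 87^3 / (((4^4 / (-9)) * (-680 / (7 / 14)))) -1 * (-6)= 1009184779 / 40734720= 24.77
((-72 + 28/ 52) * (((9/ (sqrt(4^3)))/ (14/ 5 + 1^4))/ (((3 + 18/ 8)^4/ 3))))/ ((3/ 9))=-148640/ 593047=-0.25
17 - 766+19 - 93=-823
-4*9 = -36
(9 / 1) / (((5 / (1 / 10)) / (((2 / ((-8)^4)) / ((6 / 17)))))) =51 / 204800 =0.00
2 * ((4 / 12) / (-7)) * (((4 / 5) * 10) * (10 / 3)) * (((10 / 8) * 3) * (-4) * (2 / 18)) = 800 / 189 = 4.23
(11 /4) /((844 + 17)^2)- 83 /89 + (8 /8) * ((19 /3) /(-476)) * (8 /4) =-0.96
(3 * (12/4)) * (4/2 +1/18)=37/2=18.50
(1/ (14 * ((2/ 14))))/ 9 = 1/ 18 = 0.06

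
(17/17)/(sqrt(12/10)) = sqrt(30)/6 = 0.91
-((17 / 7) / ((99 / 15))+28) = -6553 / 231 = -28.37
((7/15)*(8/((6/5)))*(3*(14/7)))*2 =112/3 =37.33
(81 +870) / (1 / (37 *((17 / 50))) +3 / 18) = 3589074 / 929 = 3863.37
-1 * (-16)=16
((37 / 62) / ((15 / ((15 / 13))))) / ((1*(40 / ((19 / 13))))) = 703 / 419120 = 0.00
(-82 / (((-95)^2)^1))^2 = 6724 / 81450625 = 0.00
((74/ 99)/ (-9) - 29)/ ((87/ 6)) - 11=-336055/ 25839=-13.01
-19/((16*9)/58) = -551/72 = -7.65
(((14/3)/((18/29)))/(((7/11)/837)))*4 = 39556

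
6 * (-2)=-12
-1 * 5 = -5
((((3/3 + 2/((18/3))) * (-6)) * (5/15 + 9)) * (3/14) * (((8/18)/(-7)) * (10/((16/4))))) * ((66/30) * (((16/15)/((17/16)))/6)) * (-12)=-180224/16065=-11.22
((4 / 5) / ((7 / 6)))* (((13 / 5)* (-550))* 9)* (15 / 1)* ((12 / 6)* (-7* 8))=14826240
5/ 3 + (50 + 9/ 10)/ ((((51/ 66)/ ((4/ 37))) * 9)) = 69571/ 28305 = 2.46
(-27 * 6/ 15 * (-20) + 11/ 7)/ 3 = 72.52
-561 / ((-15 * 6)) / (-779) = -187 / 23370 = -0.01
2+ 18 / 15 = 16 / 5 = 3.20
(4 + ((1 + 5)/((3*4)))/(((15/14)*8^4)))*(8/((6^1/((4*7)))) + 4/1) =7618777/46080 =165.34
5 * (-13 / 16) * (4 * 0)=0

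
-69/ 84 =-23/ 28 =-0.82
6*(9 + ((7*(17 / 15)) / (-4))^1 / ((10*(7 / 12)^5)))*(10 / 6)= 727938 / 12005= 60.64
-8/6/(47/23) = -92/141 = -0.65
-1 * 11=-11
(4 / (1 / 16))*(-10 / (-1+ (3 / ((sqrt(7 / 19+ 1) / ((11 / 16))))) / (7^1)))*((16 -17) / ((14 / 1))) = -14909440 / 305453 -168960*sqrt(494) / 305453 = -61.11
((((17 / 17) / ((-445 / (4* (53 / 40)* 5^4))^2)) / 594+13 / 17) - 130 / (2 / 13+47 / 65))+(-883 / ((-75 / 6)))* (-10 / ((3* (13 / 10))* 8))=-13436756015857 / 79026422904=-170.03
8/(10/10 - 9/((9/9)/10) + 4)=-8/85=-0.09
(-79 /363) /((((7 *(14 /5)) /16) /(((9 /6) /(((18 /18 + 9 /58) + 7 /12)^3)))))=-13317564672 /262589629225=-0.05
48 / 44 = 12 / 11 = 1.09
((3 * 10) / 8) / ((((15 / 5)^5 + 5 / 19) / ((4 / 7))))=0.01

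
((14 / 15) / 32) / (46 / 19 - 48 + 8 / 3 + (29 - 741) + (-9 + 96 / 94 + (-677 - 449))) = -6251 / 404827120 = -0.00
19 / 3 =6.33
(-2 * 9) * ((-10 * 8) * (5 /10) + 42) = -36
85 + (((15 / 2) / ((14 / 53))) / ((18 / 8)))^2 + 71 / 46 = 4985971 / 20286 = 245.78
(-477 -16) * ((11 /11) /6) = -493 /6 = -82.17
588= 588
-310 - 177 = -487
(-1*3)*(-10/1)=30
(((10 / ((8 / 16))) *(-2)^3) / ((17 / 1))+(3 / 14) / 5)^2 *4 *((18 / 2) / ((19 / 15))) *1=3356105427 / 1345295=2494.70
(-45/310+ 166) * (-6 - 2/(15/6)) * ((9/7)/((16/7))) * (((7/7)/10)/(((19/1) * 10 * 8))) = -1573299/37696000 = -0.04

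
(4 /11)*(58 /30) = 116 /165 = 0.70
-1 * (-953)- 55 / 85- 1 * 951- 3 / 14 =271 / 238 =1.14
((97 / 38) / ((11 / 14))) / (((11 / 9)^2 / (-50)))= -108.74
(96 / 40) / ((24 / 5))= 0.50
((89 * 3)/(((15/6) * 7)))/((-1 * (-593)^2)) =-534/12307715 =-0.00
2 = 2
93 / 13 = 7.15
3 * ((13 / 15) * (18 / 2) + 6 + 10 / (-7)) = 1299 / 35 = 37.11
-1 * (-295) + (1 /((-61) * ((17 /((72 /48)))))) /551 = 337118327 /1142774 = 295.00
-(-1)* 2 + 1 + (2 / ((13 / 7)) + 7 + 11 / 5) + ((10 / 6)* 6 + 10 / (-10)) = 1448 / 65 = 22.28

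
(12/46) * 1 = 6/23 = 0.26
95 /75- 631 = -9446 /15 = -629.73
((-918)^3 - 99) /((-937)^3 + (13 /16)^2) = 66015635712 /70200059933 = 0.94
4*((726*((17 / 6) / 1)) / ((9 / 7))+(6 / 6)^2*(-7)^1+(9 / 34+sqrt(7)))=4*sqrt(7)+975010 / 153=6383.20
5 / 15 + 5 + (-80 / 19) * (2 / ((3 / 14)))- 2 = -2050 / 57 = -35.96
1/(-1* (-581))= 0.00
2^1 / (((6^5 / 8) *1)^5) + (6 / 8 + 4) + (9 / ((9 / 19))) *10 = 84484841824780417 / 433811768034816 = 194.75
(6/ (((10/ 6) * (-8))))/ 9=-0.05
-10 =-10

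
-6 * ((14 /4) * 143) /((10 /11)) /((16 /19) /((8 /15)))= -209209 /100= -2092.09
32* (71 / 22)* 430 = 488480 / 11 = 44407.27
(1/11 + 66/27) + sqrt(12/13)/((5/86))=251/99 + 172*sqrt(39)/65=19.06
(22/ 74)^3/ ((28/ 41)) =54571/ 1418284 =0.04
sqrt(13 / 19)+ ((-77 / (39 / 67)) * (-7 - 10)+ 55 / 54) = sqrt(247) / 19+ 1579369 / 702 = 2250.64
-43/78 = -0.55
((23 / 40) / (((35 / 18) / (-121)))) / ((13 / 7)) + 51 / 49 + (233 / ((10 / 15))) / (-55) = -17223663 / 700700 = -24.58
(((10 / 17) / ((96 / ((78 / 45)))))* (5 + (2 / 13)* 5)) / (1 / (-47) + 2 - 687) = -1175 / 13135968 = -0.00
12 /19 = 0.63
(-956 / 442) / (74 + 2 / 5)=-1195 / 41106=-0.03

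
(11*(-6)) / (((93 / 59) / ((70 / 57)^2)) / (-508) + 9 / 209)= -675275154400 / 419538129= -1609.57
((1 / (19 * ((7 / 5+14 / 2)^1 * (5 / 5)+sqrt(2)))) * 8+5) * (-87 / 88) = -7156185 / 1432904+2175 * sqrt(2) / 358226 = -4.99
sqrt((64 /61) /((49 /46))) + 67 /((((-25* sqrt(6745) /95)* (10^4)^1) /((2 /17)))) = 0.99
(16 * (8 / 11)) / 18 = 0.65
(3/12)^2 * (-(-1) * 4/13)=1/52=0.02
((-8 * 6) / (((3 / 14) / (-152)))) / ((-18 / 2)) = -3783.11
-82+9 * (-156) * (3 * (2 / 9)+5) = -8038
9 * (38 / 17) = 20.12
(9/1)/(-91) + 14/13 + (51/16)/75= 37147/36400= 1.02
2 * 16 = 32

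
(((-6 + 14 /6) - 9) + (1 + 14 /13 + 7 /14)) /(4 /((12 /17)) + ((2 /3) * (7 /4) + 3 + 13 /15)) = -3935 /4173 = -0.94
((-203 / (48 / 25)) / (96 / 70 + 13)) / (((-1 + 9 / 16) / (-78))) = -659750 / 503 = -1311.63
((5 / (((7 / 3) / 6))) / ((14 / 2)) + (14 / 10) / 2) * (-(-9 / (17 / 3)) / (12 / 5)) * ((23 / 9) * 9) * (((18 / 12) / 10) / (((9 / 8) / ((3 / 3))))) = 85767 / 16660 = 5.15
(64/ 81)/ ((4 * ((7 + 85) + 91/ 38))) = 608/ 290547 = 0.00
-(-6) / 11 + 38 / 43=676 / 473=1.43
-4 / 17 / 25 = -0.01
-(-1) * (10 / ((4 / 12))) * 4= 120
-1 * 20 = -20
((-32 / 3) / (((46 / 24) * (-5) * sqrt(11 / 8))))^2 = 131072 / 145475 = 0.90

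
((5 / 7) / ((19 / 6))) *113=3390 / 133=25.49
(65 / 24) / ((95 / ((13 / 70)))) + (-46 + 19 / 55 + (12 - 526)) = -39300809 / 70224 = -559.65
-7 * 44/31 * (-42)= 12936/31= 417.29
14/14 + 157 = 158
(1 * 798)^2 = 636804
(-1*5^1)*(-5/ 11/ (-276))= -25/ 3036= -0.01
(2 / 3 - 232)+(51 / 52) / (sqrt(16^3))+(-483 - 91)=-8040295 / 9984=-805.32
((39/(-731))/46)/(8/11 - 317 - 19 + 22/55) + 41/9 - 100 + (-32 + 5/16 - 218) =-7694941666763/22295652048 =-345.13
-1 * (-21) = 21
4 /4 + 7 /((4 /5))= 9.75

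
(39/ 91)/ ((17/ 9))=27/ 119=0.23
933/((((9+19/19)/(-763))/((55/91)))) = -1118667/26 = -43025.65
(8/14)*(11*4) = 25.14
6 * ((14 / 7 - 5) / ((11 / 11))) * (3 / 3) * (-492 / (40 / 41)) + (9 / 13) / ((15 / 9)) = 590058 / 65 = 9077.82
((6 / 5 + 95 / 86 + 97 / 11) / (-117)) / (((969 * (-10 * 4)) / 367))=26057 / 28947600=0.00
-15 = -15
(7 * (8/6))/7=4/3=1.33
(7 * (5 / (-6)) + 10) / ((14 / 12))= 25 / 7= 3.57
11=11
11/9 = 1.22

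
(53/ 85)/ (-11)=-53/ 935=-0.06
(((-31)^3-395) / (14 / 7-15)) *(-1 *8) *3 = -55728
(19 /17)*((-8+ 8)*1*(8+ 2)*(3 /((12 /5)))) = 0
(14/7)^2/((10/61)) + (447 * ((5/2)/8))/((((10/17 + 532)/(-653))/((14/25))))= -1726555/24144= -71.51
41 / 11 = 3.73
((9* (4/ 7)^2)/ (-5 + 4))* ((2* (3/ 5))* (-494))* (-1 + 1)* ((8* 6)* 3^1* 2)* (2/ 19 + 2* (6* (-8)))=0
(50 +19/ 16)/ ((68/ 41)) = 33579/ 1088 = 30.86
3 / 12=1 / 4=0.25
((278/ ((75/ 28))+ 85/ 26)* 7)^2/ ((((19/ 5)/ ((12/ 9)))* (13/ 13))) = 2135435683969/ 10837125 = 197048.17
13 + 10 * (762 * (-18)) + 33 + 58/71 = -9735036/71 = -137113.18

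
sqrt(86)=9.27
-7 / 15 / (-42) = 1 / 90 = 0.01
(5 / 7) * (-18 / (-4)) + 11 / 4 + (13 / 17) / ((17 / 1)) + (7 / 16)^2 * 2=1655191 / 258944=6.39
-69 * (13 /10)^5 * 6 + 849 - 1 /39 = -1341948389 /1950000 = -688.18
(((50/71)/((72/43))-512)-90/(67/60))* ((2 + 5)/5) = -709879793/856260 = -829.05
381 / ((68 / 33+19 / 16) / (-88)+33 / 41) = 725814144 / 1462997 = 496.11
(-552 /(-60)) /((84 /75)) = 115 /14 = 8.21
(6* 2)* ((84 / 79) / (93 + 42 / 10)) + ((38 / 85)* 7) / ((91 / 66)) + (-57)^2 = 7663438249 / 2356965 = 3251.40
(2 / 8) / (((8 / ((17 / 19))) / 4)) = 17 / 152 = 0.11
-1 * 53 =-53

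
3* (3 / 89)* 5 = 45 / 89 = 0.51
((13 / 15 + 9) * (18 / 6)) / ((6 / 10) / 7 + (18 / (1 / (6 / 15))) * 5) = 1036 / 1263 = 0.82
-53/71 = -0.75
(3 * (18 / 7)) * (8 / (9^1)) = 48 / 7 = 6.86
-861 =-861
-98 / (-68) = 49 / 34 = 1.44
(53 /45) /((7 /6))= 106 /105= 1.01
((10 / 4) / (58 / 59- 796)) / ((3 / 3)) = -0.00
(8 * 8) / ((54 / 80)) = 2560 / 27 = 94.81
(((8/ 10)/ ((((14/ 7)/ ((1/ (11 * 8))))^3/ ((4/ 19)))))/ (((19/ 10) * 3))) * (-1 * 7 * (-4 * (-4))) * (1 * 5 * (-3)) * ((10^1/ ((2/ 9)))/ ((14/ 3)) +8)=65/ 404624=0.00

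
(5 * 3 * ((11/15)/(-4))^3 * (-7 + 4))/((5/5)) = 1331/4800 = 0.28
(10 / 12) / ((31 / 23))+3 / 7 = 1363 / 1302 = 1.05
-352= -352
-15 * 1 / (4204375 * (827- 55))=-3 / 649155500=-0.00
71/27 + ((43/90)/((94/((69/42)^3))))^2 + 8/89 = 130458347412137729/47962183551206400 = 2.72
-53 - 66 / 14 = -404 / 7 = -57.71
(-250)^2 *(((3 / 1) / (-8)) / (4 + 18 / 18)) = -9375 / 2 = -4687.50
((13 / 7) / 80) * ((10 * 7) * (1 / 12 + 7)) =1105 / 96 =11.51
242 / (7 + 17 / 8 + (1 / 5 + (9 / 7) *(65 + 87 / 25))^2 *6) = 5390000 / 1040870507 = 0.01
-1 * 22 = -22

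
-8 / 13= -0.62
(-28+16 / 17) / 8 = -115 / 34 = -3.38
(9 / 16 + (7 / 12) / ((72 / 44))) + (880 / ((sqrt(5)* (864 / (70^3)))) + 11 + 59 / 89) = 483749 / 38448 + 1886500* sqrt(5) / 27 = 156247.48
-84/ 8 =-21/ 2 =-10.50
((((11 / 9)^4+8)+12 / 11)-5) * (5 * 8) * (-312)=-1898191360 / 24057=-78903.91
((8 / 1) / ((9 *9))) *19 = 152 / 81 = 1.88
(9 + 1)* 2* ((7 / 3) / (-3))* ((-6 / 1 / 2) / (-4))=-35 / 3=-11.67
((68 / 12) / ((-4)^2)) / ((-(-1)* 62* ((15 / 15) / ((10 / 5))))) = 17 / 1488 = 0.01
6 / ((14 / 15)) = 45 / 7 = 6.43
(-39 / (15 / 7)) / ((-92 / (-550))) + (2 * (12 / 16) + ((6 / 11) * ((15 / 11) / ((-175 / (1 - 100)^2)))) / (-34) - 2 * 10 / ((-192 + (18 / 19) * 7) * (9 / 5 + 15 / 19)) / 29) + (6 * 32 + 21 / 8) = 60893729316487 / 687697196760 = 88.55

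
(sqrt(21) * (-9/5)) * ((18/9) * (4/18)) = -4 * sqrt(21)/5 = -3.67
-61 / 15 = -4.07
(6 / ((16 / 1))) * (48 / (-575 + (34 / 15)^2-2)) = -4050 / 128669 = -0.03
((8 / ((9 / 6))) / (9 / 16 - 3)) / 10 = -128 / 585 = -0.22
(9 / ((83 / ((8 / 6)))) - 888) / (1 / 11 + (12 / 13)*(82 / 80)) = -105379560 / 123089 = -856.12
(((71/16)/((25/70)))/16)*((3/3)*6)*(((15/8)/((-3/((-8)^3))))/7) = 213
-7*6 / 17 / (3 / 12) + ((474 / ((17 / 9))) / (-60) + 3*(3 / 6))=-1068 / 85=-12.56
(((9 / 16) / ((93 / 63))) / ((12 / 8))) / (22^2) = 63 / 120032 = 0.00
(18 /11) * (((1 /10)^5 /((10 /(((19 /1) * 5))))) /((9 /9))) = 171 /1100000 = 0.00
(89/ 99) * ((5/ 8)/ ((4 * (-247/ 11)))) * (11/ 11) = -445/ 71136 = -0.01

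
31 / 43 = 0.72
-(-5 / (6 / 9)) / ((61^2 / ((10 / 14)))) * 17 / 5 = 255 / 52094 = 0.00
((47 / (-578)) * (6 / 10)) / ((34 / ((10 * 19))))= -2679 / 9826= -0.27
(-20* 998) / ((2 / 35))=-349300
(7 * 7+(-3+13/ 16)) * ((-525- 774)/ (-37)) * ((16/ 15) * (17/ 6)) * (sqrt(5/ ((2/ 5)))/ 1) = 5513389 * sqrt(2)/ 444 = 17561.06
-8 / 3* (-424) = 3392 / 3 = 1130.67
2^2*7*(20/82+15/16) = 5425/164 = 33.08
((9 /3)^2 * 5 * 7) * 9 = 2835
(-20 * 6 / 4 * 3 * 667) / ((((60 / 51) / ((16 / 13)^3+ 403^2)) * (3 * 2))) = -12137832629373 / 8788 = -1381182593.24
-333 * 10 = -3330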